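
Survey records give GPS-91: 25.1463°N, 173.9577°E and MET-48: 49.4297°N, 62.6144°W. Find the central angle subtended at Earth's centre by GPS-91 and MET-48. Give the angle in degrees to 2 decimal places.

90.09°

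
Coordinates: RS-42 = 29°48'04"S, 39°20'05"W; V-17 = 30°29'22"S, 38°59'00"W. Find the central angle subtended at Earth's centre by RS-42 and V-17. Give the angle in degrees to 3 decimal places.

0.752°

RS-42: φ = -29.80111°, λ = -39.33472°
V-17: φ = -30.48944°, λ = -38.98333°
Δφ = -0.6883°,  Δλ = 0.3514°
a = sin²(Δφ/2) + cos φ₁ cos φ₂ sin²(Δλ/2) = 0.000043
c = 2·arcsin(√a) = 0.013132 rad = 0.7524°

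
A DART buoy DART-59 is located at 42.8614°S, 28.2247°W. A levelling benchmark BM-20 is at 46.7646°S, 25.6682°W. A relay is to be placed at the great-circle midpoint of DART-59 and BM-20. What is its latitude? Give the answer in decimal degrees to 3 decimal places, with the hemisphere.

44.820°S

Bx = cos φ₂ cos Δλ = 0.684316,  By = cos φ₂ sin Δλ = 0.030554
φₘ = atan2(sin φ₁ + sin φ₂, √((cos φ₁ + Bx)² + By²)) = -44.82012°
λₘ = λ₁ + atan2(By, cos φ₁ + Bx) = -26.98973°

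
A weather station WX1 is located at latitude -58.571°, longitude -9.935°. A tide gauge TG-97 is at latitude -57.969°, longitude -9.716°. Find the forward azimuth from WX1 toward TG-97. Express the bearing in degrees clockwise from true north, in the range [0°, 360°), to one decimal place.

Δλ = 0.2190°
y = sin Δλ · cos φ₂ = 0.002027
x = cos φ₁ sin φ₂ − sin φ₁ cos φ₂ cos Δλ = 0.010503
θ = atan2(y, x) = 10.9243° → 10.9243° (mod 360°)

10.9°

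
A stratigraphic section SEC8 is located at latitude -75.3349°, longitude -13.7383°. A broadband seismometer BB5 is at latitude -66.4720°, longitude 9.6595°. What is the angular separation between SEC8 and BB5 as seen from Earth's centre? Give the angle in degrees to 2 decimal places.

11.55°

Δφ = 8.8629°,  Δλ = 23.3978°
a = sin²(Δφ/2) + cos φ₁ cos φ₂ sin²(Δλ/2) = 0.010125
c = 2·arcsin(√a) = 0.201591 rad = 11.5503°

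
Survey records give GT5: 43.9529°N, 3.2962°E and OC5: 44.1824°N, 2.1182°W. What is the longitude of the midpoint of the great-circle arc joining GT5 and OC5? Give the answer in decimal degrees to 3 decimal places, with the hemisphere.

0.594°E

Bx = cos φ₂ cos Δλ = 0.713925,  By = cos φ₂ sin Δλ = -0.067667
φₘ = atan2(sin φ₁ + sin φ₂, √((cos φ₁ + Bx)² + By²)) = 44.09962°
λₘ = λ₁ + atan2(By, cos φ₁ + Bx) = 0.59425°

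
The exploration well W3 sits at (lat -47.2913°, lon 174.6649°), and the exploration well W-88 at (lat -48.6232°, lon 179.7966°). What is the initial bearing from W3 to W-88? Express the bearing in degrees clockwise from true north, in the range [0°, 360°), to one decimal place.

113.1°

Δλ = 5.1317°
y = sin Δλ · cos φ₂ = 0.059124
x = cos φ₁ sin φ₂ − sin φ₁ cos φ₂ cos Δλ = -0.025191
θ = atan2(y, x) = 113.0773° → 113.0773° (mod 360°)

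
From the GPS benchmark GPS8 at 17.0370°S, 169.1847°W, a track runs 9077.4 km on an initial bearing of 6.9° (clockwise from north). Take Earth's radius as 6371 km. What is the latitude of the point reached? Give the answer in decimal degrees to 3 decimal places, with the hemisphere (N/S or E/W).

63.698°N

δ = d/R = 9077.4/6371 = 1.424800 rad
φ₂ = arcsin(sin φ₁ cos δ + cos φ₁ sin δ cos θ)
   = arcsin(-0.29299·0.14548 + 0.95612·0.98936·0.99276) = 63.69779°
λ₂ = λ₁ + atan2(sin θ sin δ cos φ₁, cos δ − sin φ₁ sin φ₂) = -153.62513°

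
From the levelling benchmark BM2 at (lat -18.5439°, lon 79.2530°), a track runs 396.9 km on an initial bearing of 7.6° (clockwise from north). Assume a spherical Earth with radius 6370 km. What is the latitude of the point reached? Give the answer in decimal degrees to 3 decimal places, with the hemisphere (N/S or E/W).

δ = d/R = 396.9/6370 = 0.062308 rad
φ₂ = arcsin(sin φ₁ cos δ + cos φ₁ sin δ cos θ)
   = arcsin(-0.31803·0.99806 + 0.94808·0.06227·0.99122) = -15.00469°
λ₂ = λ₁ + atan2(sin θ sin δ cos φ₁, cos δ − sin φ₁ sin φ₂) = 79.74151°

15.005°S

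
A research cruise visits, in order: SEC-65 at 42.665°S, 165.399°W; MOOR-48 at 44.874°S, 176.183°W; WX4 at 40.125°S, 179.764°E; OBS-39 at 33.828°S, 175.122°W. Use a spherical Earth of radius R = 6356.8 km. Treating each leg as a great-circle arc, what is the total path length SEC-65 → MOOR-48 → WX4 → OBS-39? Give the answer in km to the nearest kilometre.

2352 km

SEC-65→MOOR-48: c = 0.141156 rad, d = 897.30 km
MOOR-48→WX4: c = 0.097898 rad, d = 622.32 km
WX4→OBS-39: c = 0.130951 rad, d = 832.43 km
Total = 897.30 + 622.32 + 832.43 = 2352.05 km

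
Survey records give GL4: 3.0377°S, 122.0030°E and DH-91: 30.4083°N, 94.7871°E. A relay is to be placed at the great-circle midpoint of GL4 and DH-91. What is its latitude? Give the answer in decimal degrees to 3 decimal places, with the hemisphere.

Bx = cos φ₂ cos Δλ = 0.766959,  By = cos φ₂ sin Δλ = -0.394433
φₘ = atan2(sin φ₁ + sin φ₂, √((cos φ₁ + Bx)² + By²)) = 14.06296°
λₘ = λ₁ + atan2(By, cos φ₁ + Bx) = 109.40966°

14.063°N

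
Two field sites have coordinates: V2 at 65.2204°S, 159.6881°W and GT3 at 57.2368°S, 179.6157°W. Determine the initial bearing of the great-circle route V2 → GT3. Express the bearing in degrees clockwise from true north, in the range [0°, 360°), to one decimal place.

300.7°

Δλ = -19.9276°
y = sin Δλ · cos φ₂ = -0.184448
x = cos φ₁ sin φ₂ − sin φ₁ cos φ₂ cos Δλ = 0.109470
θ = atan2(y, x) = -59.3108° → 300.6892° (mod 360°)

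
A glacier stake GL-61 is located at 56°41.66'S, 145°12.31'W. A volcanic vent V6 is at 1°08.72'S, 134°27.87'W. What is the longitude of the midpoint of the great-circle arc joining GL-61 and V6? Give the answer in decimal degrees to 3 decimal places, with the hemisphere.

GL-61: φ = -56.69433°, λ = -145.20517°
V6: φ = -1.14533°, λ = -134.46450°
Bx = cos φ₂ cos Δλ = 0.982284,  By = cos φ₂ sin Δλ = 0.186327
φₘ = atan2(sin φ₁ + sin φ₂, √((cos φ₁ + Bx)² + By²)) = -29.01756°
λₘ = λ₁ + atan2(By, cos φ₁ + Bx) = -138.26799°

138.268°W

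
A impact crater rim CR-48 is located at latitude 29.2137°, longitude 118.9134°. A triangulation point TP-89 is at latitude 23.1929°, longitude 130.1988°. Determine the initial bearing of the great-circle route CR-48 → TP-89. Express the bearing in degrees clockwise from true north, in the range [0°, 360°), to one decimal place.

Δλ = 11.2854°
y = sin Δλ · cos φ₂ = 0.179881
x = cos φ₁ sin φ₂ − sin φ₁ cos φ₂ cos Δλ = -0.096215
θ = atan2(y, x) = 118.1415° → 118.1415° (mod 360°)

118.1°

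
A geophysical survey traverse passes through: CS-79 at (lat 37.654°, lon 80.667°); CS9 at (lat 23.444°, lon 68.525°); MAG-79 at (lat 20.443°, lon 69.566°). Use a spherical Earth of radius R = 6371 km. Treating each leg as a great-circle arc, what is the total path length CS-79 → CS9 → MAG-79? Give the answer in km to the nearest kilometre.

2308 km

CS-79→CS9: c = 0.307301 rad, d = 1957.82 km
CS9→MAG-79: c = 0.055021 rad, d = 350.54 km
Total = 1957.82 + 350.54 = 2308.35 km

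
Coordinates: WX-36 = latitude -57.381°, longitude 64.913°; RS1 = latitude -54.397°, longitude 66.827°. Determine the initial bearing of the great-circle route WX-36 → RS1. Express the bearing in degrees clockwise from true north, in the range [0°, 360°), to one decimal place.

20.6°

Δλ = 1.9140°
y = sin Δλ · cos φ₂ = 0.019444
x = cos φ₁ sin φ₂ − sin φ₁ cos φ₂ cos Δλ = 0.051784
θ = atan2(y, x) = 20.5804° → 20.5804° (mod 360°)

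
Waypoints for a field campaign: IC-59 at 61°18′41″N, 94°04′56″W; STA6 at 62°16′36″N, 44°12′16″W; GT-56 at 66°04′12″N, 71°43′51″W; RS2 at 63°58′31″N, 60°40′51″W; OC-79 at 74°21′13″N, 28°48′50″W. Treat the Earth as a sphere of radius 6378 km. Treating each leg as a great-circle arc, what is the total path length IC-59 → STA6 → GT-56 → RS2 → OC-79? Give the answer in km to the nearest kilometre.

IC-59: φ = +61.31139°, λ = -94.08222°
STA6: φ = +62.27667°, λ = -44.20444°
GT-56: φ = +66.07000°, λ = -71.73083°
RS2: φ = +63.97528°, λ = -60.68083°
OC-79: φ = +74.35361°, λ = -28.81389°
IC-59→STA6: c = 0.401566 rad, d = 2561.19 km
STA6→GT-56: c = 0.217461 rad, d = 1386.96 km
GT-56→RS2: c = 0.089111 rad, d = 568.35 km
RS2→OC-79: c = 0.262269 rad, d = 1672.75 km
Total = 2561.19 + 1386.96 + 568.35 + 1672.75 = 6189.26 km

6189 km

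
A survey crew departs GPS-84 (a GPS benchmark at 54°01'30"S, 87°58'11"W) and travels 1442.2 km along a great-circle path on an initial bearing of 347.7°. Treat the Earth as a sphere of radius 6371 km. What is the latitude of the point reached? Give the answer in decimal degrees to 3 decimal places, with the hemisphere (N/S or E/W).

GPS-84: φ = -54.02500°, λ = -87.96972°
δ = d/R = 1442.2/6371 = 0.226369 rad
φ₂ = arcsin(sin φ₁ cos δ + cos φ₁ sin δ cos θ)
   = arcsin(-0.80927·0.97449 + 0.58743·0.22444·0.97705) = -41.28534°
λ₂ = λ₁ + atan2(sin θ sin δ cos φ₁, cos δ − sin φ₁ sin φ₂) = -91.61785°

41.285°S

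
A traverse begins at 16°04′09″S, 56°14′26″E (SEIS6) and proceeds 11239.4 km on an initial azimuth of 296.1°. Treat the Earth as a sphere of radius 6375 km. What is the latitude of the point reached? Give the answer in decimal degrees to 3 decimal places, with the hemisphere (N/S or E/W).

SEIS6: φ = -16.06917°, λ = +56.24056°
δ = d/R = 11239.4/6375 = 1.763043 rad
φ₂ = arcsin(sin φ₁ cos δ + cos φ₁ sin δ cos θ)
   = arcsin(-0.27680·-0.19106 + 0.96093·0.98158·0.43994) = 27.89470°
λ₂ = λ₁ + atan2(sin θ sin δ cos φ₁, cos δ − sin φ₁ sin φ₂) = -37.91656°

27.895°N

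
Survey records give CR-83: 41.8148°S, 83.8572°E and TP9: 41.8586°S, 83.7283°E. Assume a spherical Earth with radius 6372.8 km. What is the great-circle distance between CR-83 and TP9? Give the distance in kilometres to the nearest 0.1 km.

11.7 km

Δφ = -0.0438°,  Δλ = -0.1289°
a = sin²(Δφ/2) + cos φ₁ cos φ₂ sin²(Δλ/2) = 0.000001
c = 2·arcsin(√a) = 0.001842 rad = 0.1056°
d = R·c = 6372.8 × 0.001842 = 11.7 km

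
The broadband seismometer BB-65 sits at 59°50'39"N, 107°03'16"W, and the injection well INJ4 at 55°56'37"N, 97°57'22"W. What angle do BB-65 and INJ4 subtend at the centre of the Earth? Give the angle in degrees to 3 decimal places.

BB-65: φ = +59.84417°, λ = -107.05444°
INJ4: φ = +55.94361°, λ = -97.95611°
Δφ = -3.9006°,  Δλ = 9.0983°
a = sin²(Δφ/2) + cos φ₁ cos φ₂ sin²(Δλ/2) = 0.002928
c = 2·arcsin(√a) = 0.108274 rad = 6.2036°

6.204°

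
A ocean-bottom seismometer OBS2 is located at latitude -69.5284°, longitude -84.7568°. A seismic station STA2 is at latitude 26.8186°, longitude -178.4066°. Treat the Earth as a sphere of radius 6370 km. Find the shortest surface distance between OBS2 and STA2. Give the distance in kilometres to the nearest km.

12926 km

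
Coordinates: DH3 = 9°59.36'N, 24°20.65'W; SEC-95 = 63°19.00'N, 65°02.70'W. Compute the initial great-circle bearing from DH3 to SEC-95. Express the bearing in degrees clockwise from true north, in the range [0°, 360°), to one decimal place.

340.4°

DH3: φ = +9.98933°, λ = -24.34417°
SEC-95: φ = +63.31667°, λ = -65.04500°
Δλ = -40.7008°
y = sin Δλ · cos φ₂ = -0.292836
x = cos φ₁ sin φ₂ − sin φ₁ cos φ₂ cos Δλ = 0.820902
θ = atan2(y, x) = -19.6326° → 340.3674° (mod 360°)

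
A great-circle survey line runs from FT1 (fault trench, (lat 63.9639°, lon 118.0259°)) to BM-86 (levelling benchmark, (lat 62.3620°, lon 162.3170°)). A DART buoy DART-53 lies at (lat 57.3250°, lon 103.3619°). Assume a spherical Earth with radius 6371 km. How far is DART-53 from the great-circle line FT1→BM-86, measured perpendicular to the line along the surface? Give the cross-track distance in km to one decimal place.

378.4 km

δ₁₃ = central angle FT1→DART-53 = 0.170054 rad  (haversine)
θ₁₃ = bearing FT1→DART-53 = 233.859°,  θ₁₂ = bearing FT1→BM-86 = 74.390°
dₓₜ = R·arcsin(sin δ₁₃ · sin(θ₁₃ − θ₁₂)) = 6371·arcsin(0.16924·sin(159.468°)) = 378.372 km
|dₓₜ| = 378.372 km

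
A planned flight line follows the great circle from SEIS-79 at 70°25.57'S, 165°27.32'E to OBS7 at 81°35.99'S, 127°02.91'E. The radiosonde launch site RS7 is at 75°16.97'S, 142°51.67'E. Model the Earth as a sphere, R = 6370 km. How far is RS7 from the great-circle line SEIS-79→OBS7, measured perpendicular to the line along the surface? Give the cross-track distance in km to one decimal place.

SEIS-79: φ = -70.42617°, λ = +165.45533°
OBS7: φ = -81.59983°, λ = +127.04850°
RS7: φ = -75.28283°, λ = +142.86117°
δ₁₃ = central angle SEIS-79→RS7 = 0.142407 rad  (haversine)
θ₁₃ = bearing SEIS-79→RS7 = 223.450°,  θ₁₂ = bearing SEIS-79→OBS7 = 202.094°
dₓₜ = R·arcsin(sin δ₁₃ · sin(θ₁₃ − θ₁₂)) = 6370·arcsin(0.14193·sin(21.356°)) = 329.371 km
|dₓₜ| = 329.371 km

329.4 km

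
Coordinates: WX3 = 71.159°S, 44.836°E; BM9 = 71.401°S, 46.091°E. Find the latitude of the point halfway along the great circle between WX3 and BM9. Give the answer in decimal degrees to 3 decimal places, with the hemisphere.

71.281°S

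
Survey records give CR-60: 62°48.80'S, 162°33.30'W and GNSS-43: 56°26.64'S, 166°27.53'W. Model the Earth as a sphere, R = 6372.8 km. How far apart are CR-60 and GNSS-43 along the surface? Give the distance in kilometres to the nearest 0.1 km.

741.3 km

CR-60: φ = -62.81333°, λ = -162.55500°
GNSS-43: φ = -56.44400°, λ = -166.45883°
Δφ = 6.3693°,  Δλ = -3.9038°
a = sin²(Δφ/2) + cos φ₁ cos φ₂ sin²(Δλ/2) = 0.003379
c = 2·arcsin(√a) = 0.116329 rad = 6.6651°
d = R·c = 6372.8 × 0.116329 = 741.3 km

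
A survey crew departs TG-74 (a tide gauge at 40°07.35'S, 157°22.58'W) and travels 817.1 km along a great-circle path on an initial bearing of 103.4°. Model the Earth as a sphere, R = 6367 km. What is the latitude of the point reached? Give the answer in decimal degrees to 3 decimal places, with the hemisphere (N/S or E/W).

TG-74: φ = -40.12250°, λ = -157.37633°
δ = d/R = 817.1/6367 = 0.128334 rad
φ₂ = arcsin(sin φ₁ cos δ + cos φ₁ sin δ cos θ)
   = arcsin(-0.64442·0.99178 + 0.76467·0.12798·-0.23175) = -41.43762°
λ₂ = λ₁ + atan2(sin θ sin δ cos φ₁, cos δ − sin φ₁ sin φ₂) = -147.81704°

41.438°S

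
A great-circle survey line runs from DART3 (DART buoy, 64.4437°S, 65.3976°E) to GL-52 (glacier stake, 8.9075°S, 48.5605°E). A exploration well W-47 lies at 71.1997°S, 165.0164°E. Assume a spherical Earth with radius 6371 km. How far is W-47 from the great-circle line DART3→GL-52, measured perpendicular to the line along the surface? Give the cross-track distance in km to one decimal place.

δ₁₃ = central angle DART3→W-47 = 0.590255 rad  (haversine)
θ₁₃ = bearing DART3→W-47 = 145.188°,  θ₁₂ = bearing DART3→GL-52 = 340.001°
dₓₜ = R·arcsin(sin δ₁₃ · sin(θ₁₃ − θ₁₂)) = 6371·arcsin(0.55657·sin(-194.814°)) = 909.691 km
|dₓₜ| = 909.691 km

909.7 km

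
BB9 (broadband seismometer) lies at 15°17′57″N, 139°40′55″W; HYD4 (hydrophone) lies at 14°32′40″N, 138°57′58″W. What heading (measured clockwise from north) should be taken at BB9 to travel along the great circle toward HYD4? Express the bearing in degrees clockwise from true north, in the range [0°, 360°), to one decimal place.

137.4°

BB9: φ = +15.29917°, λ = -139.68194°
HYD4: φ = +14.54444°, λ = -138.96611°
Δλ = 0.7158°
y = sin Δλ · cos φ₂ = 0.012093
x = cos φ₁ sin φ₂ − sin φ₁ cos φ₂ cos Δλ = -0.013152
θ = atan2(y, x) = 137.4024° → 137.4024° (mod 360°)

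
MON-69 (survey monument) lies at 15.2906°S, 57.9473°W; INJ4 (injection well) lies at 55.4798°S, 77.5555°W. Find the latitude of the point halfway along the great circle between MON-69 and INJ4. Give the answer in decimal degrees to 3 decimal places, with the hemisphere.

35.757°S

Bx = cos φ₂ cos Δλ = 0.533834,  By = cos φ₂ sin Δλ = -0.190176
φₘ = atan2(sin φ₁ + sin φ₂, √((cos φ₁ + Bx)² + By²)) = -35.75674°
λₘ = λ₁ + atan2(By, cos φ₁ + Bx) = -65.18040°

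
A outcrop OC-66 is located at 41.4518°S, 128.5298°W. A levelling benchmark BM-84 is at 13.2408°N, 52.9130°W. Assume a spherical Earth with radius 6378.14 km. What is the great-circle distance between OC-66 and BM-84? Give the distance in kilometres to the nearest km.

9830 km

Δφ = 54.6926°,  Δλ = 75.6168°
a = sin²(Δφ/2) + cos φ₁ cos φ₂ sin²(Δλ/2) = 0.485195
c = 2·arcsin(√a) = 1.541183 rad = 88.3033°
d = R·c = 6378.14 × 1.541183 = 9829.9 km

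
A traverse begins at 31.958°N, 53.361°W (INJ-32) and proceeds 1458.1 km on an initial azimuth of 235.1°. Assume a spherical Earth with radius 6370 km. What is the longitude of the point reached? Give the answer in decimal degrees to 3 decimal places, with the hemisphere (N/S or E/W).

δ = d/R = 1458.1/6370 = 0.228901 rad
φ₂ = arcsin(sin φ₁ cos δ + cos φ₁ sin δ cos θ)
   = arcsin(0.52930·0.97392 + 0.84844·0.22691·-0.57215) = 23.91268°
λ₂ = λ₁ + atan2(sin θ sin δ cos φ₁, cos δ − sin φ₁ sin φ₂) = -65.10694°

65.107°W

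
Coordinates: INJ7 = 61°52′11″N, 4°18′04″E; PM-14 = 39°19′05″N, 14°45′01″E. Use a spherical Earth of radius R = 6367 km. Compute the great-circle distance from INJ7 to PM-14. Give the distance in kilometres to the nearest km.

2605 km

INJ7: φ = +61.86972°, λ = +4.30111°
PM-14: φ = +39.31806°, λ = +14.75028°
Δφ = -22.5517°,  Δλ = 10.4492°
a = sin²(Δφ/2) + cos φ₁ cos φ₂ sin²(Δλ/2) = 0.041257
c = 2·arcsin(√a) = 0.409085 rad = 23.4389°
d = R·c = 6367 × 0.409085 = 2604.6 km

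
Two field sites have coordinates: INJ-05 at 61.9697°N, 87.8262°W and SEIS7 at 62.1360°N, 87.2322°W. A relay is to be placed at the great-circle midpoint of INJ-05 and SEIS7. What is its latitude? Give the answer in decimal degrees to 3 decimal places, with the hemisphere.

62.053°N

Bx = cos φ₂ cos Δλ = 0.467349,  By = cos φ₂ sin Δλ = 0.004845
φₘ = atan2(sin φ₁ + sin φ₂, √((cos φ₁ + Bx)² + By²)) = 62.05317°
λₘ = λ₁ + atan2(By, cos φ₁ + Bx) = -87.53001°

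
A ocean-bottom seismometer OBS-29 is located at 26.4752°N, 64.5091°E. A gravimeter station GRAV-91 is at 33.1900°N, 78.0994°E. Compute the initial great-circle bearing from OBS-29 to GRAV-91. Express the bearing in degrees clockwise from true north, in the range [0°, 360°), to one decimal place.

Δλ = 13.5903°
y = sin Δλ · cos φ₂ = 0.196643
x = cos φ₁ sin φ₂ − sin φ₁ cos φ₂ cos Δλ = 0.127373
θ = atan2(y, x) = 57.0674° → 57.0674° (mod 360°)

57.1°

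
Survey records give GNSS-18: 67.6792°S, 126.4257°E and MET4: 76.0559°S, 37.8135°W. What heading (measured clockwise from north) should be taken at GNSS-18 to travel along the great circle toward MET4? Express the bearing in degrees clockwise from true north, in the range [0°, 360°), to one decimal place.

186.4°

Δλ = -164.2392°
y = sin Δλ · cos φ₂ = -0.065454
x = cos φ₁ sin φ₂ − sin φ₁ cos φ₂ cos Δλ = -0.583138
θ = atan2(y, x) = -173.5957° → 186.4043° (mod 360°)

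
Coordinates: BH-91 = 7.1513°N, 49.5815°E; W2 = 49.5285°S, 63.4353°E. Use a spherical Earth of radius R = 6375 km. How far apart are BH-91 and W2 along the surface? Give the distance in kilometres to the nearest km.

Δφ = -56.6798°,  Δλ = 13.8538°
a = sin²(Δφ/2) + cos φ₁ cos φ₂ sin²(Δλ/2) = 0.234709
c = 2·arcsin(√a) = 1.011508 rad = 57.9552°
d = R·c = 6375 × 1.011508 = 6448.4 km

6448 km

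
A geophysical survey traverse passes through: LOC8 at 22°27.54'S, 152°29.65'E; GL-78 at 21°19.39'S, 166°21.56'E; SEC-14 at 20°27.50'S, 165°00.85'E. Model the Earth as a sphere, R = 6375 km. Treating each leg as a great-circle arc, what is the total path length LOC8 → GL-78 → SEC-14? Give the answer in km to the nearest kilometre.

LOC8: φ = -22.45900°, λ = +152.49417°
GL-78: φ = -21.32317°, λ = +166.35933°
SEC-14: φ = -20.45833°, λ = +165.01417°
LOC8→GL-78: c = 0.225335 rad, d = 1436.51 km
GL-78→SEC-14: c = 0.026626 rad, d = 169.74 km
Total = 1436.51 + 169.74 = 1606.25 km

1606 km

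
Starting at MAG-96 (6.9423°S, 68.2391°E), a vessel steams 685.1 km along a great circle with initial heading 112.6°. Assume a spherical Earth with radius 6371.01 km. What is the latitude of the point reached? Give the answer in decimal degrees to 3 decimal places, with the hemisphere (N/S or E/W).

9.272°S

δ = d/R = 685.1/6371.01 = 0.107534 rad
φ₂ = arcsin(sin φ₁ cos δ + cos φ₁ sin δ cos θ)
   = arcsin(-0.12087·0.99422 + 0.99267·0.10733·-0.38430) = -9.27158°
λ₂ = λ₁ + atan2(sin θ sin δ cos φ₁, cos δ − sin φ₁ sin φ₂) = 74.00112°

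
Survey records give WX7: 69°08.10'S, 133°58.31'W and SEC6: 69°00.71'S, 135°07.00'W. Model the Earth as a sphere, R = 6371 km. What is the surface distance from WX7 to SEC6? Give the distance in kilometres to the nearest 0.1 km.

WX7: φ = -69.13500°, λ = -133.97183°
SEC6: φ = -69.01183°, λ = -135.11667°
Δφ = 0.1232°,  Δλ = -1.1448°
a = sin²(Δφ/2) + cos φ₁ cos φ₂ sin²(Δλ/2) = 0.000014
c = 2·arcsin(√a) = 0.007453 rad = 0.4270°
d = R·c = 6371 × 0.007453 = 47.5 km

47.5 km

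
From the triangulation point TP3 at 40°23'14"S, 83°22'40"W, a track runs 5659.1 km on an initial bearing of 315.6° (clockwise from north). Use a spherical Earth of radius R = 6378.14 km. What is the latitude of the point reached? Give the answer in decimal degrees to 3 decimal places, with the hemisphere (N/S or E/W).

TP3: φ = -40.38722°, λ = -83.37778°
δ = d/R = 5659.1/6378.14 = 0.887265 rad
φ₂ = arcsin(sin φ₁ cos δ + cos φ₁ sin δ cos θ)
   = arcsin(-0.64795·0.63154 + 0.76168·0.77535·0.71447) = 0.73009°
λ₂ = λ₁ + atan2(sin θ sin δ cos φ₁, cos δ − sin φ₁ sin φ₂) = -116.23355°

0.730°N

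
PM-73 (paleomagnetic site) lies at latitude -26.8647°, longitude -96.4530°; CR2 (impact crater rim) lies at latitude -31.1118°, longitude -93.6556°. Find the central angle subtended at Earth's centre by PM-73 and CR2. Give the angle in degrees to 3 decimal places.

Δφ = -4.2471°,  Δλ = 2.7974°
a = sin²(Δφ/2) + cos φ₁ cos φ₂ sin²(Δλ/2) = 0.001828
c = 2·arcsin(√a) = 0.085539 rad = 4.9010°

4.901°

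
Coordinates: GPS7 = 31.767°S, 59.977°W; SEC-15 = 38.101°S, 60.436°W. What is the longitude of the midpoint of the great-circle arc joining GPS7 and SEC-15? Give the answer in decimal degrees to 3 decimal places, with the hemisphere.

Bx = cos φ₂ cos Δλ = 0.786899,  By = cos φ₂ sin Δλ = -0.006304
φₘ = atan2(sin φ₁ + sin φ₂, √((cos φ₁ + Bx)² + By²)) = -34.93422°
λₘ = λ₁ + atan2(By, cos φ₁ + Bx) = -60.19763°

60.198°W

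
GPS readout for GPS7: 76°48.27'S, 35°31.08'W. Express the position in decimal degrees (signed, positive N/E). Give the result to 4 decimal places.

lat: 76.8045° S → -76.8045°
lon: 35.5180° W → -35.5180°

-76.8045°, -35.5180°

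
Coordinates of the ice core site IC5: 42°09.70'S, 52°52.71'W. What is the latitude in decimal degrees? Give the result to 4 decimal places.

42° + 9.70′/60 = 42 + 0.16167 = 42.1617°

42.1617°S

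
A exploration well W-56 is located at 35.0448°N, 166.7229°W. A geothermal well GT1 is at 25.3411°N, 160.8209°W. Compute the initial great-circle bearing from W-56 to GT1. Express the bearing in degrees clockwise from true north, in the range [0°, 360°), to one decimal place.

Δλ = 5.9020°
y = sin Δλ · cos φ₂ = 0.092933
x = cos φ₁ sin φ₂ − sin φ₁ cos φ₂ cos Δλ = -0.165802
θ = atan2(y, x) = 150.7292° → 150.7292° (mod 360°)

150.7°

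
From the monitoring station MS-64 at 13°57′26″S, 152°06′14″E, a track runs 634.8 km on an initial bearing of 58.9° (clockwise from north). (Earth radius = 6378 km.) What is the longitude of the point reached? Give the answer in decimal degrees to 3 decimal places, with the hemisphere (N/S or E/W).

157.076°E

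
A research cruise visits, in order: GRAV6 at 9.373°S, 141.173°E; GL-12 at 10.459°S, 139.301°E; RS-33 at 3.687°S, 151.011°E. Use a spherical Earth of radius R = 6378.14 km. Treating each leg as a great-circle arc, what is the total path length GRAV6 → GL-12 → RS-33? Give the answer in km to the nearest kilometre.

GRAV6→GL-12: c = 0.037351 rad, d = 238.23 km
GL-12→RS-33: c = 0.234637 rad, d = 1496.55 km
Total = 238.23 + 1496.55 = 1734.77 km

1735 km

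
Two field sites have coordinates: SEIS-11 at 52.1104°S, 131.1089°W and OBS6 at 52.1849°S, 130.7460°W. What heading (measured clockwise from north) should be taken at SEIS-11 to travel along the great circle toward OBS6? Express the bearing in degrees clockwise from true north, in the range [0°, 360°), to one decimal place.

108.6°

Δλ = 0.3629°
y = sin Δλ · cos φ₂ = 0.003883
x = cos φ₁ sin φ₂ − sin φ₁ cos φ₂ cos Δλ = -0.001310
θ = atan2(y, x) = 108.6410° → 108.6410° (mod 360°)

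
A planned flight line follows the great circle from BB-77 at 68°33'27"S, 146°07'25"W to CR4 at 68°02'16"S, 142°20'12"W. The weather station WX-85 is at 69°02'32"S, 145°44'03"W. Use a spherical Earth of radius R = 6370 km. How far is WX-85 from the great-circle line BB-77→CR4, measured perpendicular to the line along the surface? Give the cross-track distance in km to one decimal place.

BB-77: φ = -68.55750°, λ = -146.12361°
CR4: φ = -68.03778°, λ = -142.33667°
WX-85: φ = -69.04222°, λ = -145.73417°
δ₁₃ = central angle BB-77→WX-85 = 0.008810 rad  (haversine)
θ₁₃ = bearing BB-77→WX-85 = 163.980°,  θ₁₂ = bearing BB-77→CR4 = 71.405°
dₓₜ = R·arcsin(sin δ₁₃ · sin(θ₁₃ − θ₁₂)) = 6370·arcsin(0.00881·sin(92.576°)) = 56.062 km
|dₓₜ| = 56.062 km

56.1 km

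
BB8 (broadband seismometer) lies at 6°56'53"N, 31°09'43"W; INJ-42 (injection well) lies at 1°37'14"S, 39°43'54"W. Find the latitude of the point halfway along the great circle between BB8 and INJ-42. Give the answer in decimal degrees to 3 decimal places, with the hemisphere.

2.671°N

BB8: φ = +6.94806°, λ = -31.16194°
INJ-42: φ = -1.62056°, λ = -39.73167°
Bx = cos φ₂ cos Δλ = 0.988440,  By = cos φ₂ sin Δλ = -0.148953
φₘ = atan2(sin φ₁ + sin φ₂, √((cos φ₁ + Bx)² + By²)) = 2.67121°
λₘ = λ₁ + atan2(By, cos φ₁ + Bx) = -35.46177°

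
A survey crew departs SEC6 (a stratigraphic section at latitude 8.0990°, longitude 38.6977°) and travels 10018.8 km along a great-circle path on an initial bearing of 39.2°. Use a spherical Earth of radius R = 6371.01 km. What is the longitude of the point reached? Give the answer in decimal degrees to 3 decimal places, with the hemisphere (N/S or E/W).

138.652°E

δ = d/R = 10018.8/6371.01 = 1.572561 rad
φ₂ = arcsin(sin φ₁ cos δ + cos φ₁ sin δ cos θ)
   = arcsin(0.14088·-0.00176 + 0.99003·1.00000·0.77494) = 50.08217°
λ₂ = λ₁ + atan2(sin θ sin δ cos φ₁, cos δ − sin φ₁ sin φ₂) = 138.65199°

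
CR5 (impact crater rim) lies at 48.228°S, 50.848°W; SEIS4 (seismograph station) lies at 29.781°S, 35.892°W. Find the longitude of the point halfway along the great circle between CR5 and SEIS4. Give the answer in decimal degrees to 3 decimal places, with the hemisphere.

42.381°W

Bx = cos φ₂ cos Δλ = 0.838528,  By = cos φ₂ sin Δλ = 0.223993
φₘ = atan2(sin φ₁ + sin φ₂, √((cos φ₁ + Bx)² + By²)) = -39.23988°
λₘ = λ₁ + atan2(By, cos φ₁ + Bx) = -42.38098°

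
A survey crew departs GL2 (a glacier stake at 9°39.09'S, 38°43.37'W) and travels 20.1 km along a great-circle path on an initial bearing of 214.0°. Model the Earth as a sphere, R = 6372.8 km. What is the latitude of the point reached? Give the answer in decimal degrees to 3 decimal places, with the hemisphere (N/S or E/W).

GL2: φ = -9.65150°, λ = -38.72283°
δ = d/R = 20.1/6372.8 = 0.003154 rad
φ₂ = arcsin(sin φ₁ cos δ + cos φ₁ sin δ cos θ)
   = arcsin(-0.16765·1.00000 + 0.98585·0.00315·-0.82904) = -9.80130°
λ₂ = λ₁ + atan2(sin θ sin δ cos φ₁, cos δ − sin φ₁ sin φ₂) = -38.82538°

9.801°S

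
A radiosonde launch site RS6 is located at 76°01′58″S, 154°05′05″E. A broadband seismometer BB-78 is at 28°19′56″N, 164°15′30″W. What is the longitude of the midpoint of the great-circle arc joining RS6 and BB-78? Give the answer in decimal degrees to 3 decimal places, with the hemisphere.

RS6: φ = -76.03278°, λ = +154.08472°
BB-78: φ = +28.33222°, λ = -164.25833°
Bx = cos φ₂ cos Δλ = 0.657639,  By = cos φ₂ sin Δλ = 0.585049
φₘ = atan2(sin φ₁ + sin φ₂, √((cos φ₁ + Bx)² + By²)) = -24.81035°
λₘ = λ₁ + atan2(By, cos φ₁ + Bx) = -172.86027°

172.860°W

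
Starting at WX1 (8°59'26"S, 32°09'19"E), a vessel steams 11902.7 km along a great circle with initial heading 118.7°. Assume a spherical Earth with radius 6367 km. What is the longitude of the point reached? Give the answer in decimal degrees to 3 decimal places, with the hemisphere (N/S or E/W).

WX1: φ = -8.99056°, λ = +32.15528°
δ = d/R = 11902.7/6367 = 1.869436 rad
φ₂ = arcsin(sin φ₁ cos δ + cos φ₁ sin δ cos θ)
   = arcsin(-0.15627·-0.29422 + 0.98771·0.95574·-0.48022) = -24.03850°
λ₂ = λ₁ + atan2(sin θ sin δ cos φ₁, cos δ − sin φ₁ sin φ₂) = 145.52967°

145.530°E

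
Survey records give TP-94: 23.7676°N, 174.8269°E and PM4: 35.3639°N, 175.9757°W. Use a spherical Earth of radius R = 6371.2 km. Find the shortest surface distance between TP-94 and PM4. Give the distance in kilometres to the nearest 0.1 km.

Δφ = 11.5963°,  Δλ = 9.1974°
a = sin²(Δφ/2) + cos φ₁ cos φ₂ sin²(Δλ/2) = 0.015003
c = 2·arcsin(√a) = 0.245594 rad = 14.0715°
d = R·c = 6371.2 × 0.245594 = 1564.7 km

1564.7 km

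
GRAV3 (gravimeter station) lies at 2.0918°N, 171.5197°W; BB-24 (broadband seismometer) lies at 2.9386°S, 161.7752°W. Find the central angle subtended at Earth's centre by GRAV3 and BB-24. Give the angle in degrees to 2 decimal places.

Δφ = -5.0304°,  Δλ = 9.7445°
a = sin²(Δφ/2) + cos φ₁ cos φ₂ sin²(Δλ/2) = 0.009125
c = 2·arcsin(√a) = 0.191346 rad = 10.9633°

10.96°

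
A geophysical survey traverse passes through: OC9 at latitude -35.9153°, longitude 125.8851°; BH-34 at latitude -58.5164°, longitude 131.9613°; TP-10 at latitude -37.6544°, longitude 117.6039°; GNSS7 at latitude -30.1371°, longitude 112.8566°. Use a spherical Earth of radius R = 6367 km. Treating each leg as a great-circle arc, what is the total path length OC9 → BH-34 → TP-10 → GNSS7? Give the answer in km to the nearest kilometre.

6033 km

OC9→BH-34: c = 0.400601 rad, d = 2550.63 km
BH-34→TP-10: c = 0.398801 rad, d = 2539.17 km
TP-10→GNSS7: c = 0.148078 rad, d = 942.81 km
Total = 2550.63 + 2539.17 + 942.81 = 6032.61 km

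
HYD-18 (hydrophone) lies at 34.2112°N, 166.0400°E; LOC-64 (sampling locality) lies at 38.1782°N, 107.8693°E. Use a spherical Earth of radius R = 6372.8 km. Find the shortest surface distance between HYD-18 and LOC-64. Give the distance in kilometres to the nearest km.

Δφ = 3.9670°,  Δλ = -58.1707°
a = sin²(Δφ/2) + cos φ₁ cos φ₂ sin²(Δλ/2) = 0.154814
c = 2·arcsin(√a) = 0.808793 rad = 46.3404°
d = R·c = 6372.8 × 0.808793 = 5154.3 km

5154 km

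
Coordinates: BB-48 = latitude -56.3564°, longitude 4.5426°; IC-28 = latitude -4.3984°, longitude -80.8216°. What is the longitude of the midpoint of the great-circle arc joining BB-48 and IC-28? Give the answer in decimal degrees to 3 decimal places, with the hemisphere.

52.896°W

Bx = cos φ₂ cos Δλ = 0.080584,  By = cos φ₂ sin Δλ = -0.993793
φₘ = atan2(sin φ₁ + sin φ₂, √((cos φ₁ + Bx)² + By²)) = -37.63466°
λₘ = λ₁ + atan2(By, cos φ₁ + Bx) = -52.89622°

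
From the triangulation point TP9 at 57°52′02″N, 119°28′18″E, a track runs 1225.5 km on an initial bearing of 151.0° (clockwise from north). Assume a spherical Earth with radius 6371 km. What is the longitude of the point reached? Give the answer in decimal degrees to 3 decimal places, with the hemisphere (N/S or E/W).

127.422°E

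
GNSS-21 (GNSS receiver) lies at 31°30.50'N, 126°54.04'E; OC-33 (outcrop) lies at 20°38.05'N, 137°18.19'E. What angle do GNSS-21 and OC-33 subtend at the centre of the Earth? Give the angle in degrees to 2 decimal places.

GNSS-21: φ = +31.50833°, λ = +126.90067°
OC-33: φ = +20.63417°, λ = +137.30317°
Δφ = -10.8742°,  Δλ = 10.4025°
a = sin²(Δφ/2) + cos φ₁ cos φ₂ sin²(Δλ/2) = 0.015535
c = 2·arcsin(√a) = 0.249930 rad = 14.3199°

14.32°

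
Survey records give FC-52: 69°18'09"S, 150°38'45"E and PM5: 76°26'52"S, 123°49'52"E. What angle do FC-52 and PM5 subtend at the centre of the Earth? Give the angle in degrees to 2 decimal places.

FC-52: φ = -69.30250°, λ = +150.64583°
PM5: φ = -76.44778°, λ = +123.83111°
Δφ = -7.1453°,  Δλ = -26.8147°
a = sin²(Δφ/2) + cos φ₁ cos φ₂ sin²(Δλ/2) = 0.008336
c = 2·arcsin(√a) = 0.182857 rad = 10.4769°

10.48°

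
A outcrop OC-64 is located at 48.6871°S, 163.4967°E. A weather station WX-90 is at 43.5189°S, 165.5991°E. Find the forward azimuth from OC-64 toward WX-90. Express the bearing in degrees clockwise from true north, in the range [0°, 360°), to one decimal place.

Δλ = 2.1024°
y = sin Δλ · cos φ₂ = 0.026602
x = cos φ₁ sin φ₂ − sin φ₁ cos φ₂ cos Δλ = 0.089713
θ = atan2(y, x) = 16.5165° → 16.5165° (mod 360°)

16.5°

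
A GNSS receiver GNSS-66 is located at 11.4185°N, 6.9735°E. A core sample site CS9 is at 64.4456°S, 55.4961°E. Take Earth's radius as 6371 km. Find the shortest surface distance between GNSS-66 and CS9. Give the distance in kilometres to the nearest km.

9360 km

Δφ = -75.8641°,  Δλ = 48.5226°
a = sin²(Δφ/2) + cos φ₁ cos φ₂ sin²(Δλ/2) = 0.449278
c = 2·arcsin(√a) = 1.469178 rad = 84.1777°
d = R·c = 6371 × 1.469178 = 9360.1 km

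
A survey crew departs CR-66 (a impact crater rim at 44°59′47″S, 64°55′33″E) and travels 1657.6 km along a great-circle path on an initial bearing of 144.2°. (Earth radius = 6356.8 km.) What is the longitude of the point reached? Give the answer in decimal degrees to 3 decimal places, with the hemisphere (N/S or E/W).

80.657°E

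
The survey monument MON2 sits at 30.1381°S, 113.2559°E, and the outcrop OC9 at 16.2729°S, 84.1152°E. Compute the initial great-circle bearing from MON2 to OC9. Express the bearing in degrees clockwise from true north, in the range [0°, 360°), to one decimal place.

290.9°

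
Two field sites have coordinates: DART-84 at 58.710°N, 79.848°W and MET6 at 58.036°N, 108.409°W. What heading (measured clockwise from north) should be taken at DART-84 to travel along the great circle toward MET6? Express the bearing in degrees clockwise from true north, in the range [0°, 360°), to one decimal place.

279.7°

Δλ = -28.5610°
y = sin Δλ · cos φ₂ = -0.253096
x = cos φ₁ sin φ₂ − sin φ₁ cos φ₂ cos Δλ = 0.043288
θ = atan2(y, x) = -80.2943° → 279.7057° (mod 360°)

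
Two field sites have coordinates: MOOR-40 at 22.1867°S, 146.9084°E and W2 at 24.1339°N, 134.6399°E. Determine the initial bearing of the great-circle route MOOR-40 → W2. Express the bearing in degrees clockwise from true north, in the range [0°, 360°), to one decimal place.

Δλ = -12.2685°
y = sin Δλ · cos φ₂ = -0.193920
x = cos φ₁ sin φ₂ − sin φ₁ cos φ₂ cos Δλ = 0.715345
θ = atan2(y, x) = -15.1675° → 344.8325° (mod 360°)

344.8°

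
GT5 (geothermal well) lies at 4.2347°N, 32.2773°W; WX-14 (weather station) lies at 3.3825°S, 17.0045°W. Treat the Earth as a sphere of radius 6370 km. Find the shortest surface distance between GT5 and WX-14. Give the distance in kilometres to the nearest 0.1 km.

1896.3 km

Δφ = -7.6172°,  Δλ = 15.2728°
a = sin²(Δφ/2) + cos φ₁ cos φ₂ sin²(Δλ/2) = 0.021992
c = 2·arcsin(√a) = 0.297692 rad = 17.0565°
d = R·c = 6370 × 0.297692 = 1896.3 km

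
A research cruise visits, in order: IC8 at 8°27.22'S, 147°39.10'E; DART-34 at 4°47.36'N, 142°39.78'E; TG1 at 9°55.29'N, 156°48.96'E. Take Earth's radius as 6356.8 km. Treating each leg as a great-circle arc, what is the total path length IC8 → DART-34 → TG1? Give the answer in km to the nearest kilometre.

3227 km

IC8: φ = -8.45367°, λ = +147.65167°
DART-34: φ = +4.78933°, λ = +142.66300°
TG1: φ = +9.92150°, λ = +156.81600°
IC8→DART-34: c = 0.246905 rad, d = 1569.53 km
DART-34→TG1: c = 0.260755 rad, d = 1657.57 km
Total = 1569.53 + 1657.57 = 3227.10 km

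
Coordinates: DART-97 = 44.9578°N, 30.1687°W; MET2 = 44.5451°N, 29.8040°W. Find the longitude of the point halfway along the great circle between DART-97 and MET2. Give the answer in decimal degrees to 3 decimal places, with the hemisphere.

29.986°W

Bx = cos φ₂ cos Δλ = 0.712684,  By = cos φ₂ sin Δλ = 0.004536
φₘ = atan2(sin φ₁ + sin φ₂, √((cos φ₁ + Bx)² + By²)) = 44.75160°
λₘ = λ₁ + atan2(By, cos φ₁ + Bx) = -29.98570°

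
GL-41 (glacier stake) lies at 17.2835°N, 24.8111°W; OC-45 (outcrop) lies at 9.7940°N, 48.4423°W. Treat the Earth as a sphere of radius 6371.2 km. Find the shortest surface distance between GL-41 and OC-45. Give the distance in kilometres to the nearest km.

2684 km

Δφ = -7.4895°,  Δλ = -23.6312°
a = sin²(Δφ/2) + cos φ₁ cos φ₂ sin²(Δλ/2) = 0.043717
c = 2·arcsin(√a) = 0.421279 rad = 24.1375°
d = R·c = 6371.2 × 0.421279 = 2684.1 km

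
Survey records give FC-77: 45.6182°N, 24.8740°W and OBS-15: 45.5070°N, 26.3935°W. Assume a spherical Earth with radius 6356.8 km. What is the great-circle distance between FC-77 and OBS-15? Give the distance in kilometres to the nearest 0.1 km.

Δφ = -0.1112°,  Δλ = -1.5195°
a = sin²(Δφ/2) + cos φ₁ cos φ₂ sin²(Δλ/2) = 0.000087
c = 2·arcsin(√a) = 0.018668 rad = 1.0696°
d = R·c = 6356.8 × 0.018668 = 118.7 km

118.7 km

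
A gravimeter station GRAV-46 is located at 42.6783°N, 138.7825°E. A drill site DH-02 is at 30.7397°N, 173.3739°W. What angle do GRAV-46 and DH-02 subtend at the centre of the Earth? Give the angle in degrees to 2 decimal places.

39.59°

Δφ = -11.9386°,  Δλ = 47.8436°
a = sin²(Δφ/2) + cos φ₁ cos φ₂ sin²(Δλ/2) = 0.114710
c = 2·arcsin(√a) = 0.691044 rad = 39.5939°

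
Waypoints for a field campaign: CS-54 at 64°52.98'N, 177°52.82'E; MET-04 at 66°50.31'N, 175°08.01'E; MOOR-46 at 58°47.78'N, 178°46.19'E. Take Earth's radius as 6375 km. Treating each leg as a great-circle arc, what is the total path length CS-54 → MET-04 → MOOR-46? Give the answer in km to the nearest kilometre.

1164 km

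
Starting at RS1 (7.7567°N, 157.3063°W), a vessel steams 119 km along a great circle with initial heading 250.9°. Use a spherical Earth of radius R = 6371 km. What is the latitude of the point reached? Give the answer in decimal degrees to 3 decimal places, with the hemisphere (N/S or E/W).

δ = d/R = 119/6371 = 0.018678 rad
φ₂ = arcsin(sin φ₁ cos δ + cos φ₁ sin δ cos θ)
   = arcsin(0.13497·0.99983 + 0.99085·0.01868·-0.32722) = 7.40532°
λ₂ = λ₁ + atan2(sin θ sin δ cos φ₁, cos δ − sin φ₁ sin φ₂) = -158.32608°

7.405°N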